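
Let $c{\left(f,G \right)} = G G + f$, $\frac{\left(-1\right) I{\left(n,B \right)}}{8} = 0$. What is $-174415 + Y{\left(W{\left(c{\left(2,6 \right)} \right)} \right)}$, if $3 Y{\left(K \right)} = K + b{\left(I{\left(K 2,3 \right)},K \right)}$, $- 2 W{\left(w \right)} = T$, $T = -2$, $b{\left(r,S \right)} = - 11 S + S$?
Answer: $-174418$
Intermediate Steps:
$I{\left(n,B \right)} = 0$ ($I{\left(n,B \right)} = \left(-8\right) 0 = 0$)
$b{\left(r,S \right)} = - 10 S$
$c{\left(f,G \right)} = f + G^{2}$ ($c{\left(f,G \right)} = G^{2} + f = f + G^{2}$)
$W{\left(w \right)} = 1$ ($W{\left(w \right)} = \left(- \frac{1}{2}\right) \left(-2\right) = 1$)
$Y{\left(K \right)} = - 3 K$ ($Y{\left(K \right)} = \frac{K - 10 K}{3} = \frac{\left(-9\right) K}{3} = - 3 K$)
$-174415 + Y{\left(W{\left(c{\left(2,6 \right)} \right)} \right)} = -174415 - 3 = -174418$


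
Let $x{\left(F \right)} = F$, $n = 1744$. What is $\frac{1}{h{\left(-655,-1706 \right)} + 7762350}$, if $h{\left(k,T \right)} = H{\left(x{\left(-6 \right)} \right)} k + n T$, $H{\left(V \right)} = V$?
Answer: $\frac{1}{4791016} \approx 2.0872 \cdot 10^{-7}$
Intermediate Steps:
$h{\left(k,T \right)} = - 6 k + 1744 T$
$\frac{1}{h{\left(-655,-1706 \right)} + 7762350} = \frac{1}{\left(\left(-6\right) \left(-655\right) + 1744 \left(-1706\right)\right) + 7762350} = \frac{1}{\left(3930 - 2975264\right) + 7762350} = \frac{1}{-2971334 + 7762350} = \frac{1}{4791016}$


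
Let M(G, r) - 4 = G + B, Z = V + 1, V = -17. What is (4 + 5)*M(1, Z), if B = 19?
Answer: 216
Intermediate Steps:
Z = -16 (Z = -17 + 1 = -16)
M(G, r) = 23 + G (M(G, r) = 4 + (G + 19) = 4 + (19 + G) = 23 + G)
(4 + 5)*M(1, Z) = (4 + 5)*(23 + 1) = 9*24 = 216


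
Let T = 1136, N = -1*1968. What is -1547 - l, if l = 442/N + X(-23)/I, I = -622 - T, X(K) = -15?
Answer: -445956371/288312 ≈ -1546.8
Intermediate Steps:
N = -1968
I = -1758 (I = -622 - 1*1136 = -622 - 1136 = -1758)
l = -62293/288312 (l = 442/(-1968) - 15/(-1758) = 442*(-1/1968) - 15*(-1/1758) = -221/984 + 5/586 = -62293/288312 ≈ -0.21606)
-1547 - l = -1547 - 1*(-62293/288312) = -1547 + 62293/288312 = -445956371/288312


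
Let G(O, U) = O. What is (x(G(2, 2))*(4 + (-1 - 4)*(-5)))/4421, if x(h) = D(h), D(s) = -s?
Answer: -58/4421 ≈ -0.013119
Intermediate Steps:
x(h) = -h
(x(G(2, 2))*(4 + (-1 - 4)*(-5)))/4421 = ((-1*2)*(4 + (-1 - 4)*(-5)))/4421 = -2*(4 - 5*(-5))*(1/4421) = -2*(4 + 25)*(1/4421) = -2*29*(1/4421) = -58*1/4421 = -58/4421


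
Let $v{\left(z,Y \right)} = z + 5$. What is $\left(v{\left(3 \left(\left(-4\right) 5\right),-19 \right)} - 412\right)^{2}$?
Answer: $218089$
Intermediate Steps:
$v{\left(z,Y \right)} = 5 + z$
$\left(v{\left(3 \left(\left(-4\right) 5\right),-19 \right)} - 412\right)^{2} = \left(\left(5 + 3 \left(\left(-4\right) 5\right)\right) - 412\right)^{2} = \left(\left(5 + 3 \left(-20\right)\right) - 412\right)^{2} = \left(\left(5 - 60\right) - 412\right)^{2} = \left(-55 - 412\right)^{2} = \left(-467\right)^{2} = 218089$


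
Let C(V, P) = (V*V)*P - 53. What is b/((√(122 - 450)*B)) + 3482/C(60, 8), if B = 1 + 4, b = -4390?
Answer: 3482/28747 + 439*I*√82/82 ≈ 0.12113 + 48.479*I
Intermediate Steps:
B = 5
C(V, P) = -53 + P*V² (C(V, P) = V²*P - 53 = P*V² - 53 = -53 + P*V²)
b/((√(122 - 450)*B)) + 3482/C(60, 8) = -4390*1/(5*√(122 - 450)) + 3482/(-53 + 8*60²) = -4390*(-I*√82/820) + 3482/(-53 + 8*3600) = -4390*(-I*√82/820) + 3482/(-53 + 28800) = -4390*(-I*√82/820) + 3482/28747 = -(-439)*I*√82/82 + 3482*(1/28747) = 439*I*√82/82 + 3482/28747 = 3482/28747 + 439*I*√82/82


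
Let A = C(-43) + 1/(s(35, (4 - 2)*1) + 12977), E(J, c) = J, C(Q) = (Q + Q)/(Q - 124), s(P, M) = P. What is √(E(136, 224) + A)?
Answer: √161154183032493/1086502 ≈ 11.684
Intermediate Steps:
C(Q) = 2*Q/(-124 + Q) (C(Q) = (2*Q)/(-124 + Q) = 2*Q/(-124 + Q))
A = 1119199/2173004 (A = 2*(-43)/(-124 - 43) + 1/(35 + 12977) = 2*(-43)/(-167) + 1/13012 = 2*(-43)*(-1/167) + 1/13012 = 86/167 + 1/13012 = 1119199/2173004 ≈ 0.51505)
√(E(136, 224) + A) = √(136 + 1119199/2173004) = √(296647743/2173004) = √161154183032493/1086502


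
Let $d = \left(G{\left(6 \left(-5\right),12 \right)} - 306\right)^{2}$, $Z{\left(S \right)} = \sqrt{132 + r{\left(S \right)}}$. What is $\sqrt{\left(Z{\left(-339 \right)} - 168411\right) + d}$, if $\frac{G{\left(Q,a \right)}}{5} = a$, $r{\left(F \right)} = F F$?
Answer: $\sqrt{-107895 + \sqrt{115053}} \approx 327.96 i$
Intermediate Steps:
$r{\left(F \right)} = F^{2}$
$G{\left(Q,a \right)} = 5 a$
$Z{\left(S \right)} = \sqrt{132 + S^{2}}$
$d = 60516$ ($d = \left(5 \cdot 12 - 306\right)^{2} = \left(60 - 306\right)^{2} = \left(-246\right)^{2} = 60516$)
$\sqrt{\left(Z{\left(-339 \right)} - 168411\right) + d} = \sqrt{\left(\sqrt{132 + \left(-339\right)^{2}} - 168411\right) + 60516} = \sqrt{\left(\sqrt{132 + 114921} - 168411\right) + 60516} = \sqrt{\left(\sqrt{115053} - 168411\right) + 60516} = \sqrt{\left(-168411 + \sqrt{115053}\right) + 60516} = \sqrt{-107895 + \sqrt{115053}}$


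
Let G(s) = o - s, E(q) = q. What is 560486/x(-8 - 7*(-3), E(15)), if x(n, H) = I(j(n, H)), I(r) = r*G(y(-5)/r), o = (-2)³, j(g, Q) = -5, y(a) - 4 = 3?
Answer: 560486/33 ≈ 16984.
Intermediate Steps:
y(a) = 7 (y(a) = 4 + 3 = 7)
o = -8
G(s) = -8 - s
I(r) = r*(-8 - 7/r)
x(n, H) = 33 (x(n, H) = -7 - 8*(-5) = -7 + 40 = 33)
560486/x(-8 - 7*(-3), E(15)) = 560486/33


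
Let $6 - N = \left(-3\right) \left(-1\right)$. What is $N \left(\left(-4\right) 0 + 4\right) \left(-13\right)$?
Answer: $-156$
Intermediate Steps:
$N = 3$ ($N = 6 - \left(-3\right) \left(-1\right) = 6 - 3 = 3$)
$N \left(\left(-4\right) 0 + 4\right) \left(-13\right) = 3 \left(\left(-4\right) 0 + 4\right) \left(-13\right) = 3 \left(0 + 4\right) \left(-13\right) = 3 \cdot 4 \left(-13\right) = 12 \left(-13\right) = -156$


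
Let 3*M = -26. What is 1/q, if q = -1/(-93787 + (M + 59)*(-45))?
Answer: 96052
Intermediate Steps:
M = -26/3 (M = (⅓)*(-26) = -26/3 ≈ -8.6667)
q = 1/96052 (q = -1/(-93787 + (-26/3 + 59)*(-45)) = -1/(-93787 + (151/3)*(-45)) = -1/(-93787 - 2265) = -1/(-96052) = -1*(-1/96052) = 1/96052 ≈ 1.0411e-5)
1/q = 1/(1/96052) = 96052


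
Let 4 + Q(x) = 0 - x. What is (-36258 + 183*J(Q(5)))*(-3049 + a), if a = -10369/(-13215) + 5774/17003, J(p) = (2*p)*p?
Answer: 1509390368653952/74898215 ≈ 2.0153e+7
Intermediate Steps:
Q(x) = -4 - x (Q(x) = -4 + (0 - x) = -4 - x)
J(p) = 2*p**2
a = 252607517/224694645 (a = -10369*(-1/13215) + 5774*(1/17003) = 10369/13215 + 5774/17003 = 252607517/224694645 ≈ 1.1242)
(-36258 + 183*J(Q(5)))*(-3049 + a) = (-36258 + 183*(2*(-4 - 1*5)**2))*(-3049 + 252607517/224694645) = (-36258 + 183*(2*(-4 - 5)**2))*(-684841365088/224694645) = (-36258 + 183*(2*(-9)**2))*(-684841365088/224694645) = (-36258 + 183*(2*81))*(-684841365088/224694645) = (-36258 + 183*162)*(-684841365088/224694645) = (-36258 + 29646)*(-684841365088/224694645) = -6612*(-684841365088/224694645) = 1509390368653952/74898215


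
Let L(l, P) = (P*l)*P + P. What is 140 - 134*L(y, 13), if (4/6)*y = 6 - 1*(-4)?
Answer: -341292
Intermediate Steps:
y = 15 (y = 3*(6 - 1*(-4))/2 = 3*(6 + 4)/2 = (3/2)*10 = 15)
L(l, P) = P + l*P² (L(l, P) = l*P² + P = P + l*P²)
140 - 134*L(y, 13) = 140 - 1742*(1 + 13*15) = 140 - 1742*(1 + 195) = 140 - 1742*196 = 140 - 134*2548 = 140 - 341432 = -341292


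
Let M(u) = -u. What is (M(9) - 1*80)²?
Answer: 7921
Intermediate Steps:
(M(9) - 1*80)² = (-1*9 - 1*80)² = (-9 - 80)² = (-89)² = 7921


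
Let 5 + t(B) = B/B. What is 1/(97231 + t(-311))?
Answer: 1/97227 ≈ 1.0285e-5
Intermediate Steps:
t(B) = -4 (t(B) = -5 + B/B = -5 + 1 = -4)
1/(97231 + t(-311)) = 1/(97231 - 4) = 1/97227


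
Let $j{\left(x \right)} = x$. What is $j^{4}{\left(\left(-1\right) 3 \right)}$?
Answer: $81$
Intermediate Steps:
$j^{4}{\left(\left(-1\right) 3 \right)} = \left(\left(-1\right) 3\right)^{4} = \left(-3\right)^{4} = 81$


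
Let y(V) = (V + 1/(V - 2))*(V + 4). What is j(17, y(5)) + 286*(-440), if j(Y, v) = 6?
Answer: -125834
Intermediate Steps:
y(V) = (4 + V)*(V + 1/(-2 + V)) (y(V) = (V + 1/(-2 + V))*(4 + V) = (4 + V)*(V + 1/(-2 + V)))
j(17, y(5)) + 286*(-440) = 6 + 286*(-440) = 6 - 125840 = -125834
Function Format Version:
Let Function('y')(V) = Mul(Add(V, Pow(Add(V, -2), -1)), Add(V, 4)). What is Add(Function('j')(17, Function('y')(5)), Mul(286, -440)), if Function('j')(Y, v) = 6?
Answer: -125834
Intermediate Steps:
Function('y')(V) = Mul(Add(4, V), Add(V, Pow(Add(-2, V), -1))) (Function('y')(V) = Mul(Add(V, Pow(Add(-2, V), -1)), Add(4, V)) = Mul(Add(4, V), Add(V, Pow(Add(-2, V), -1))))
Add(Function('j')(17, Function('y')(5)), Mul(286, -440)) = Add(6, Mul(286, -440)) = Add(6, -125840) = -125834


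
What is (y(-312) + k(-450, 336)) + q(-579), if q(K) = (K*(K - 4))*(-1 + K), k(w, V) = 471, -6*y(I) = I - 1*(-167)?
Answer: -1174695389/6 ≈ -1.9578e+8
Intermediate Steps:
y(I) = -167/6 - I/6 (y(I) = -(I - 1*(-167))/6 = -(I + 167)/6 = -(167 + I)/6 = -167/6 - I/6)
q(K) = K*(-1 + K)*(-4 + K) (q(K) = (K*(-4 + K))*(-1 + K) = K*(-1 + K)*(-4 + K))
(y(-312) + k(-450, 336)) + q(-579) = ((-167/6 - 1/6*(-312)) + 471) - 579*(4 + (-579)**2 - 5*(-579)) = ((-167/6 + 52) + 471) - 579*(4 + 335241 + 2895) = (145/6 + 471) - 579*338140 = 2971/6 - 195783060 = -1174695389/6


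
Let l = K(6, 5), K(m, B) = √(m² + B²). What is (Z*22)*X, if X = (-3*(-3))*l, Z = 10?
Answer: 1980*√61 ≈ 15464.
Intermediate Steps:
K(m, B) = √(B² + m²)
l = √61 (l = √(5² + 6²) = √(25 + 36) = √61 ≈ 7.8102)
X = 9*√61 (X = (-3*(-3))*√61 = 9*√61 ≈ 70.292)
(Z*22)*X = (10*22)*(9*√61) = 220*(9*√61) = 1980*√61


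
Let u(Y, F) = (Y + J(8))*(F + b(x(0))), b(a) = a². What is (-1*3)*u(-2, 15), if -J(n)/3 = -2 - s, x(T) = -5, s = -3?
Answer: 600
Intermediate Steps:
J(n) = -3 (J(n) = -3*(-2 - 1*(-3)) = -3*(-2 + 3) = -3*1 = -3)
u(Y, F) = (-3 + Y)*(25 + F) (u(Y, F) = (Y - 3)*(F + (-5)²) = (-3 + Y)*(F + 25) = (-3 + Y)*(25 + F))
(-1*3)*u(-2, 15) = (-1*3)*(-75 - 3*15 + 25*(-2) + 15*(-2)) = -3*(-75 - 45 - 50 - 30) = -3*(-200) = 600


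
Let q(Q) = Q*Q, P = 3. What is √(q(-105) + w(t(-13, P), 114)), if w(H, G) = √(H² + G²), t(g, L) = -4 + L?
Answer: √(11025 + √12997) ≈ 105.54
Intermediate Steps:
q(Q) = Q²
w(H, G) = √(G² + H²)
√(q(-105) + w(t(-13, P), 114)) = √((-105)² + √(114² + (-4 + 3)²)) = √(11025 + √(12996 + (-1)²)) = √(11025 + √(12996 + 1)) = √(11025 + √12997)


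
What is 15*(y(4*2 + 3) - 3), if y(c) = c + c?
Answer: 285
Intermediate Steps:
y(c) = 2*c
15*(y(4*2 + 3) - 3) = 15*(2*(4*2 + 3) - 3) = 15*(2*(8 + 3) - 3) = 15*(2*11 - 3) = 15*(22 - 3) = 15*19 = 285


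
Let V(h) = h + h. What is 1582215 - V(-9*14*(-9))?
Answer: 1579947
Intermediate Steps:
V(h) = 2*h
1582215 - V(-9*14*(-9)) = 1582215 - 2*-9*14*(-9) = 1582215 - 2*(-126*(-9)) = 1582215 - 2*1134 = 1582215 - 1*2268 = 1582215 - 2268 = 1579947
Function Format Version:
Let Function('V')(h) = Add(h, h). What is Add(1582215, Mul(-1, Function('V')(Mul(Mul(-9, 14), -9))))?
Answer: 1579947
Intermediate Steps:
Function('V')(h) = Mul(2, h)
Add(1582215, Mul(-1, Function('V')(Mul(Mul(-9, 14), -9)))) = Add(1582215, Mul(-1, Mul(2, Mul(Mul(-9, 14), -9)))) = Add(1582215, Mul(-1, Mul(2, Mul(-126, -9)))) = Add(1582215, Mul(-1, Mul(2, 1134))) = Add(1582215, Mul(-1, 2268)) = Add(1582215, -2268) = 1579947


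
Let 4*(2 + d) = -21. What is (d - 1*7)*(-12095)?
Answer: 689415/4 ≈ 1.7235e+5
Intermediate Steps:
d = -29/4 (d = -2 + (¼)*(-21) = -2 - 21/4 = -29/4 ≈ -7.2500)
(d - 1*7)*(-12095) = (-29/4 - 1*7)*(-12095) = (-29/4 - 7)*(-12095) = -57/4*(-12095) = 689415/4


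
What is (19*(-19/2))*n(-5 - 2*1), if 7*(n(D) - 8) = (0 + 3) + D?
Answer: -9386/7 ≈ -1340.9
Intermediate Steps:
n(D) = 59/7 + D/7 (n(D) = 8 + ((0 + 3) + D)/7 = 8 + (3 + D)/7 = 8 + (3/7 + D/7) = 59/7 + D/7)
(19*(-19/2))*n(-5 - 2*1) = (19*(-19/2))*(59/7 + (-5 - 2*1)/7) = (19*(-19*1/2))*(59/7 + (-5 - 2)/7) = (19*(-19/2))*(59/7 + (1/7)*(-7)) = -361*(59/7 - 1)/2 = -361/2*52/7 = -9386/7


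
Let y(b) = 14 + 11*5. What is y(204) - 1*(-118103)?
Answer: 118172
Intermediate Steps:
y(b) = 69 (y(b) = 14 + 55 = 69)
y(204) - 1*(-118103) = 69 - 1*(-118103) = 69 + 118103 = 118172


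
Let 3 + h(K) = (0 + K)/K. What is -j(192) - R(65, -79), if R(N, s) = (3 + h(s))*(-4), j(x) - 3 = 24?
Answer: -23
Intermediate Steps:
j(x) = 27 (j(x) = 3 + 24 = 27)
h(K) = -2 (h(K) = -3 + (0 + K)/K = -3 + K/K = -3 + 1 = -2)
R(N, s) = -4 (R(N, s) = (3 - 2)*(-4) = 1*(-4) = -4)
-j(192) - R(65, -79) = -1*27 - 1*(-4) = -27 + 4 = -23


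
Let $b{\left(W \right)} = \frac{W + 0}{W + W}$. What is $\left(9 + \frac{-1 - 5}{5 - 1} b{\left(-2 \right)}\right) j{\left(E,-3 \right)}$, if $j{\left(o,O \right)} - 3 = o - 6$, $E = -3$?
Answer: $- \frac{99}{2} \approx -49.5$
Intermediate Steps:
$j{\left(o,O \right)} = -3 + o$ ($j{\left(o,O \right)} = 3 + \left(o - 6\right) = 3 + \left(-6 + o\right) = -3 + o$)
$b{\left(W \right)} = \frac{1}{2}$ ($b{\left(W \right)} = \frac{W}{2 W} = W \frac{1}{2 W} = \frac{1}{2}$)
$\left(9 + \frac{-1 - 5}{5 - 1} b{\left(-2 \right)}\right) j{\left(E,-3 \right)} = \left(9 + \frac{-1 - 5}{5 - 1} \cdot \frac{1}{2}\right) \left(-3 - 3\right) = \left(9 + - \frac{6}{4} \cdot \frac{1}{2}\right) \left(-6\right) = \left(9 + \left(-6\right) \frac{1}{4} \cdot \frac{1}{2}\right) \left(-6\right) = \left(9 - \frac{3}{4}\right) \left(-6\right) = \frac{33}{4} \left(-6\right) = - \frac{99}{2}$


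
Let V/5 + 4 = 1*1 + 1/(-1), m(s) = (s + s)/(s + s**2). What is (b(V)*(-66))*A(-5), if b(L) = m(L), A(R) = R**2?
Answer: 3300/19 ≈ 173.68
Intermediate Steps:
m(s) = 2*s/(s + s**2) (m(s) = (2*s)/(s + s**2) = 2*s/(s + s**2))
V = -20 (V = -20 + 5*(1*1 + 1/(-1)) = -20 + 5*(1 - 1) = -20 + 5*0 = -20 + 0 = -20)
b(L) = 2/(1 + L)
(b(V)*(-66))*A(-5) = ((2/(1 - 20))*(-66))*(-5)**2 = ((2/(-19))*(-66))*25 = ((2*(-1/19))*(-66))*25 = -2/19*(-66)*25 = (132/19)*25 = 3300/19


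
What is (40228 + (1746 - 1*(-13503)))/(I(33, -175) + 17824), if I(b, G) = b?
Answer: 55477/17857 ≈ 3.1067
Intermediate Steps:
(40228 + (1746 - 1*(-13503)))/(I(33, -175) + 17824) = (40228 + (1746 - 1*(-13503)))/(33 + 17824) = (40228 + (1746 + 13503))/17857 = (40228 + 15249)*(1/17857) = 55477*(1/17857) = 55477/17857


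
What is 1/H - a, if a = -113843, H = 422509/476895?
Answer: 48100168982/422509 ≈ 1.1384e+5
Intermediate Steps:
H = 422509/476895 (H = 422509*(1/476895) = 422509/476895 ≈ 0.88596)
1/H - a = 1/(422509/476895) - 1*(-113843) = 476895/422509 + 113843 = 48100168982/422509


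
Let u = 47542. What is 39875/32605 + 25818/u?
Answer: 273753314/155010691 ≈ 1.7660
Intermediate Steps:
39875/32605 + 25818/u = 39875/32605 + 25818/47542 = 39875*(1/32605) + 25818*(1/47542) = 7975/6521 + 12909/23771 = 273753314/155010691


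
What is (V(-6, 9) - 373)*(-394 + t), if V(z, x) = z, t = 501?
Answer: -40553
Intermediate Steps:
(V(-6, 9) - 373)*(-394 + t) = (-6 - 373)*(-394 + 501) = -379*107 = -40553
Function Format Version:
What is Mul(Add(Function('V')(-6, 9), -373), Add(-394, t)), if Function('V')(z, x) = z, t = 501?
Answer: -40553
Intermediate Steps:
Mul(Add(Function('V')(-6, 9), -373), Add(-394, t)) = Mul(Add(-6, -373), Add(-394, 501)) = Mul(-379, 107) = -40553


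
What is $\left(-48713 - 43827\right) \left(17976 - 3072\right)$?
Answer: $-1379216160$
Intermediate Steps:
$\left(-48713 - 43827\right) \left(17976 - 3072\right) = \left(-92540\right) 14904 = -1379216160$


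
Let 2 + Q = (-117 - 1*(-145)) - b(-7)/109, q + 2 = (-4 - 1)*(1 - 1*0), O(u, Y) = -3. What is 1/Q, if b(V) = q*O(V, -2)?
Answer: 109/2813 ≈ 0.038749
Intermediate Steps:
q = -7 (q = -2 + (-4 - 1)*(1 - 1*0) = -2 - 5*(1 + 0) = -2 - 5*1 = -2 - 5 = -7)
b(V) = 21 (b(V) = -7*(-3) = 21)
Q = 2813/109 (Q = -2 + ((-117 - 1*(-145)) - 21/109) = -2 + ((-117 + 145) - 21/109) = -2 + (28 - 1*21/109) = -2 + (28 - 21/109) = -2 + 3031/109 = 2813/109 ≈ 25.807)
1/Q = 1/(2813/109) = 109/2813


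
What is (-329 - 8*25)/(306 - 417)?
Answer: 529/111 ≈ 4.7658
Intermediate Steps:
(-329 - 8*25)/(306 - 417) = (-329 - 200)/(-111) = -529*(-1/111) = 529/111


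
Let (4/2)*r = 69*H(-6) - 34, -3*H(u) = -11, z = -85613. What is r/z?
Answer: -219/171226 ≈ -0.0012790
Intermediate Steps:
H(u) = 11/3 (H(u) = -⅓*(-11) = 11/3)
r = 219/2 (r = (69*(11/3) - 34)/2 = (253 - 34)/2 = (½)*219 = 219/2 ≈ 109.50)
r/z = (219/2)/(-85613) = (219/2)*(-1/85613) = -219/171226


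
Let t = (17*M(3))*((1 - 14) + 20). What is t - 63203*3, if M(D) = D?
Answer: -189252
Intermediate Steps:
t = 357 (t = (17*3)*((1 - 14) + 20) = 51*(-13 + 20) = 51*7 = 357)
t - 63203*3 = 357 - 63203*3 = 357 - 1*189609 = 357 - 189609 = -189252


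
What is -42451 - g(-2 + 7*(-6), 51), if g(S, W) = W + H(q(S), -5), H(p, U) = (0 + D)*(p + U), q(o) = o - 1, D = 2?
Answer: -42402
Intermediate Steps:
q(o) = -1 + o
H(p, U) = 2*U + 2*p (H(p, U) = (0 + 2)*(p + U) = 2*(U + p) = 2*U + 2*p)
g(S, W) = -12 + W + 2*S (g(S, W) = W + (2*(-5) + 2*(-1 + S)) = W + (-10 + (-2 + 2*S)) = W + (-12 + 2*S) = -12 + W + 2*S)
-42451 - g(-2 + 7*(-6), 51) = -42451 - (-12 + 51 + 2*(-2 + 7*(-6))) = -42451 - (-12 + 51 + 2*(-2 - 42)) = -42451 - (-12 + 51 + 2*(-44)) = -42451 - (-12 + 51 - 88) = -42451 - 1*(-49) = -42451 + 49 = -42402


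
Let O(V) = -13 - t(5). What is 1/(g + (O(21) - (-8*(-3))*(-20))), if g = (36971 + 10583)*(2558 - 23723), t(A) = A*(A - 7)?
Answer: -1/1006479933 ≈ -9.9356e-10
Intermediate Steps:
t(A) = A*(-7 + A)
O(V) = -3 (O(V) = -13 - 5*(-7 + 5) = -13 - 5*(-2) = -13 - 1*(-10) = -13 + 10 = -3)
g = -1006480410 (g = 47554*(-21165) = -1006480410)
1/(g + (O(21) - (-8*(-3))*(-20))) = 1/(-1006480410 + (-3 - (-8*(-3))*(-20))) = 1/(-1006480410 + (-3 - 24*(-20))) = 1/(-1006480410 + (-3 - 1*(-480))) = 1/(-1006480410 + (-3 + 480)) = 1/(-1006480410 + 477) = 1/(-1006479933) = -1/1006479933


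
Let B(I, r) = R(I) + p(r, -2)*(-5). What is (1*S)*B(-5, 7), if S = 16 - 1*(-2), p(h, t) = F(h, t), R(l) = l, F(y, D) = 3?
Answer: -360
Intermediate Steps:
p(h, t) = 3
S = 18 (S = 16 + 2 = 18)
B(I, r) = -15 + I (B(I, r) = I + 3*(-5) = I - 15 = -15 + I)
(1*S)*B(-5, 7) = (1*18)*(-15 - 5) = 18*(-20) = -360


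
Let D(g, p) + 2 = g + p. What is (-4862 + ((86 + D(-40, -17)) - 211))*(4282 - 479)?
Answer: -19189938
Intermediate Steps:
D(g, p) = -2 + g + p (D(g, p) = -2 + (g + p) = -2 + g + p)
(-4862 + ((86 + D(-40, -17)) - 211))*(4282 - 479) = (-4862 + ((86 + (-2 - 40 - 17)) - 211))*(4282 - 479) = (-4862 + ((86 - 59) - 211))*3803 = (-4862 + (27 - 211))*3803 = (-4862 - 184)*3803 = -5046*3803 = -19189938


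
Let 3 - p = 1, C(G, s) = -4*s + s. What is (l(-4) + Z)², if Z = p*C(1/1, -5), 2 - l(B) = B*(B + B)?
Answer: 0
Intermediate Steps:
C(G, s) = -3*s
l(B) = 2 - 2*B² (l(B) = 2 - B*(B + B) = 2 - B*2*B = 2 - 2*B²)
p = 2 (p = 3 - 1*1 = 3 - 1 = 2)
Z = 30 (Z = 2*(-3*(-5)) = 2*15 = 30)
(l(-4) + Z)² = ((2 - 2*(-4)²) + 30)² = ((2 - 2*16) + 30)² = ((2 - 32) + 30)² = (-30 + 30)² = 0² = 0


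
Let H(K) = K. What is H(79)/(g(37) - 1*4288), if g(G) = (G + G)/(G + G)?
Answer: -79/4287 ≈ -0.018428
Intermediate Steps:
g(G) = 1 (g(G) = (2*G)/((2*G)) = (2*G)*(1/(2*G)) = 1)
H(79)/(g(37) - 1*4288) = 79/(1 - 1*4288) = 79/(1 - 4288) = 79/(-4287) = 79*(-1/4287) = -79/4287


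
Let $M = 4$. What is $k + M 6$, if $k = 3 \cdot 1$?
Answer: $27$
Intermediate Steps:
$k = 3$
$k + M 6 = 3 + 4 \cdot 6 = 3 + 24 = 27$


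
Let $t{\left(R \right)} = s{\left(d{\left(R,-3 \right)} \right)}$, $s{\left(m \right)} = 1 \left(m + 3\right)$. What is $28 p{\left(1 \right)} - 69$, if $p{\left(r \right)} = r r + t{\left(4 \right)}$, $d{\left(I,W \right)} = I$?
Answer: $155$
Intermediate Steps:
$s{\left(m \right)} = 3 + m$ ($s{\left(m \right)} = 1 \left(3 + m\right) = 3 + m$)
$t{\left(R \right)} = 3 + R$
$p{\left(r \right)} = 7 + r^{2}$ ($p{\left(r \right)} = r r + \left(3 + 4\right) = r^{2} + 7 = 7 + r^{2}$)
$28 p{\left(1 \right)} - 69 = 28 \left(7 + 1^{2}\right) - 69 = 28 \left(7 + 1\right) - 69 = 28 \cdot 8 - 69 = 224 - 69 = 155$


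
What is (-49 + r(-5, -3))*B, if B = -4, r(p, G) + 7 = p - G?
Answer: 232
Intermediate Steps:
r(p, G) = -7 + p - G (r(p, G) = -7 + (p - G) = -7 + p - G)
(-49 + r(-5, -3))*B = (-49 + (-7 - 5 - 1*(-3)))*(-4) = (-49 + (-7 - 5 + 3))*(-4) = (-49 - 9)*(-4) = -58*(-4) = 232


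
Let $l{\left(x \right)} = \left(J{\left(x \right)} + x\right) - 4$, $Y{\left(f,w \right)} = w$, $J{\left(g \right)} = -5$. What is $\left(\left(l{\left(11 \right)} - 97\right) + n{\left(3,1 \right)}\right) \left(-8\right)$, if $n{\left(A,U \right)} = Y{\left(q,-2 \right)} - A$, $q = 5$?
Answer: $800$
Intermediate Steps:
$n{\left(A,U \right)} = -2 - A$
$l{\left(x \right)} = -9 + x$ ($l{\left(x \right)} = \left(-5 + x\right) - 4 = -9 + x$)
$\left(\left(l{\left(11 \right)} - 97\right) + n{\left(3,1 \right)}\right) \left(-8\right) = \left(\left(\left(-9 + 11\right) - 97\right) - 5\right) \left(-8\right) = \left(\left(2 - 97\right) - 5\right) \left(-8\right) = \left(-95 - 5\right) \left(-8\right) = \left(-100\right) \left(-8\right) = 800$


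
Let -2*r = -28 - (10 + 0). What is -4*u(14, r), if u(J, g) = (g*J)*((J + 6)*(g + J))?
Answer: -702240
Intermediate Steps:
r = 19 (r = -(-28 - (10 + 0))/2 = -(-28 - 1*10)/2 = -(-28 - 10)/2 = -½*(-38) = 19)
u(J, g) = J*g*(6 + J)*(J + g) (u(J, g) = (J*g)*((6 + J)*(J + g)) = J*g*(6 + J)*(J + g))
-4*u(14, r) = -56*19*(14² + 6*14 + 6*19 + 14*19) = -56*19*(196 + 84 + 114 + 266) = -56*19*660 = -4*175560 = -702240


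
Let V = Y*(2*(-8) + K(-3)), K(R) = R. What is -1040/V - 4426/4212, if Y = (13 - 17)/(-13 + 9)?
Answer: 2148193/40014 ≈ 53.686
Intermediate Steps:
Y = 1 (Y = -4/(-4) = -4*(-1/4) = 1)
V = -19 (V = 1*(2*(-8) - 3) = 1*(-16 - 3) = 1*(-19) = -19)
-1040/V - 4426/4212 = -1040/(-19) - 4426/4212 = -1040*(-1/19) - 4426*1/4212 = 1040/19 - 2213/2106 = 2148193/40014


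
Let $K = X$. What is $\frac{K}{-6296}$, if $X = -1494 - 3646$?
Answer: $\frac{1285}{1574} \approx 0.81639$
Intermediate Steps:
$X = -5140$ ($X = -1494 - 3646 = -5140$)
$K = -5140$
$\frac{K}{-6296} = - \frac{5140}{-6296} = \left(-5140\right) \left(- \frac{1}{6296}\right) = \frac{1285}{1574}$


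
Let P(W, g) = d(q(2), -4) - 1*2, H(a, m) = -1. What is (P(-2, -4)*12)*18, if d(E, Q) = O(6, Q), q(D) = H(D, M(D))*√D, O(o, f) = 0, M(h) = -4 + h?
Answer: -432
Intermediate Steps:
q(D) = -√D
d(E, Q) = 0
P(W, g) = -2 (P(W, g) = 0 - 1*2 = 0 - 2 = -2)
(P(-2, -4)*12)*18 = -2*12*18 = -24*18 = -432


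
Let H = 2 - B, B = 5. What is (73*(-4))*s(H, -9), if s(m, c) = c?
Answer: 2628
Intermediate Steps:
H = -3 (H = 2 - 1*5 = 2 - 5 = -3)
(73*(-4))*s(H, -9) = (73*(-4))*(-9) = -292*(-9) = 2628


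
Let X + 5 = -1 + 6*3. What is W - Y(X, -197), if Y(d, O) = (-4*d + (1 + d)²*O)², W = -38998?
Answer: -1111661279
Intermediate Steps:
X = 12 (X = -5 + (-1 + 6*3) = -5 + (-1 + 18) = -5 + 17 = 12)
Y(d, O) = (-4*d + O*(1 + d)²)²
W - Y(X, -197) = -38998 - (-4*12 - 197*(1 + 12)²)² = -38998 - (-48 - 197*13²)² = -38998 - (-48 - 197*169)² = -38998 - (-48 - 33293)² = -38998 - 1*(-33341)² = -38998 - 1*1111622281 = -38998 - 1111622281 = -1111661279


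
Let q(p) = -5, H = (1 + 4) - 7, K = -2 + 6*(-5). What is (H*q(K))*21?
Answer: 210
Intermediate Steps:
K = -32 (K = -2 - 30 = -32)
H = -2 (H = 5 - 7 = -2)
(H*q(K))*21 = -2*(-5)*21 = 10*21 = 210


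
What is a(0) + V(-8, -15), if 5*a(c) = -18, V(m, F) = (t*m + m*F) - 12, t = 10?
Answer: 122/5 ≈ 24.400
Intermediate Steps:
V(m, F) = -12 + 10*m + F*m (V(m, F) = (10*m + m*F) - 12 = (10*m + F*m) - 12 = -12 + 10*m + F*m)
a(c) = -18/5 (a(c) = (⅕)*(-18) = -18/5)
a(0) + V(-8, -15) = -18/5 + (-12 + 10*(-8) - 15*(-8)) = -18/5 + (-12 - 80 + 120) = -18/5 + 28 = 122/5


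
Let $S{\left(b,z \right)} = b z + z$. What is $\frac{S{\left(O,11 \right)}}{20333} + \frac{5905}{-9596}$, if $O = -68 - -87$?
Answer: $- \frac{117955245}{195115468} \approx -0.60454$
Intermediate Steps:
$O = 19$ ($O = -68 + 87 = 19$)
$S{\left(b,z \right)} = z + b z$
$\frac{S{\left(O,11 \right)}}{20333} + \frac{5905}{-9596} = \frac{11 \left(1 + 19\right)}{20333} + \frac{5905}{-9596} = 11 \cdot 20 \cdot \frac{1}{20333} + 5905 \left(- \frac{1}{9596}\right) = 220 \cdot \frac{1}{20333} - \frac{5905}{9596} = \frac{220}{20333} - \frac{5905}{9596} = - \frac{117955245}{195115468}$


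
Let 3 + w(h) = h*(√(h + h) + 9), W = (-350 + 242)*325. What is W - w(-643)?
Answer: -29310 + 643*I*√1286 ≈ -29310.0 + 23059.0*I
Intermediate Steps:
W = -35100 (W = -108*325 = -35100)
w(h) = -3 + h*(9 + √2*√h) (w(h) = -3 + h*(√(h + h) + 9) = -3 + h*(√(2*h) + 9) = -3 + h*(√2*√h + 9) = -3 + h*(9 + √2*√h))
W - w(-643) = -35100 - (-3 + 9*(-643) + √2*(-643)^(3/2)) = -35100 - (-3 - 5787 + √2*(-643*I*√643)) = -35100 - (-3 - 5787 - 643*I*√1286) = -35100 - (-5790 - 643*I*√1286) = -35100 + (5790 + 643*I*√1286) = -29310 + 643*I*√1286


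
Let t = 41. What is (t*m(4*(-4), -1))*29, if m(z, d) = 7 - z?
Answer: 27347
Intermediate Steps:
(t*m(4*(-4), -1))*29 = (41*(7 - 4*(-4)))*29 = (41*(7 - 1*(-16)))*29 = (41*(7 + 16))*29 = (41*23)*29 = 943*29 = 27347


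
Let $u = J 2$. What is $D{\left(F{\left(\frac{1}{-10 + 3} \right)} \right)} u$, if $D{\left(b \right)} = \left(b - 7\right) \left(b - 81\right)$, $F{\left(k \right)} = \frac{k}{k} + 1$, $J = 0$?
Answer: $0$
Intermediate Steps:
$F{\left(k \right)} = 2$ ($F{\left(k \right)} = 1 + 1 = 2$)
$D{\left(b \right)} = \left(-81 + b\right) \left(-7 + b\right)$ ($D{\left(b \right)} = \left(-7 + b\right) \left(-81 + b\right) = \left(-81 + b\right) \left(-7 + b\right)$)
$u = 0$ ($u = 0 \cdot 2 = 0$)
$D{\left(F{\left(\frac{1}{-10 + 3} \right)} \right)} u = \left(567 + 2^{2} - 176\right) 0 = \left(567 + 4 - 176\right) 0 = 395 \cdot 0 = 0$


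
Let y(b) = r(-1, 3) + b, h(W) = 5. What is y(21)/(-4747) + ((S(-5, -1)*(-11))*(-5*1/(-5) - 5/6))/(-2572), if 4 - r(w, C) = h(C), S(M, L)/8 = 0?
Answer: -20/4747 ≈ -0.0042132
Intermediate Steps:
S(M, L) = 0 (S(M, L) = 8*0 = 0)
r(w, C) = -1 (r(w, C) = 4 - 1*5 = 4 - 5 = -1)
y(b) = -1 + b
y(21)/(-4747) + ((S(-5, -1)*(-11))*(-5*1/(-5) - 5/6))/(-2572) = (-1 + 21)/(-4747) + ((0*(-11))*(-5*1/(-5) - 5/6))/(-2572) = 20*(-1/4747) + (0*(-5*(-⅕) - 5*⅙))*(-1/2572) = -20/4747 + (0*(1 - ⅚))*(-1/2572) = -20/4747 + (0*(⅙))*(-1/2572) = -20/4747 + 0*(-1/2572) = -20/4747 + 0 = -20/4747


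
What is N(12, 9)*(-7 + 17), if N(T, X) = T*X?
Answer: 1080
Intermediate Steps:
N(12, 9)*(-7 + 17) = (12*9)*(-7 + 17) = 108*10 = 1080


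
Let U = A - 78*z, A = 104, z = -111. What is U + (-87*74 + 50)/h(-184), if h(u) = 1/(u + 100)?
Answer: 545354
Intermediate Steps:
h(u) = 1/(100 + u)
U = 8762 (U = 104 - 78*(-111) = 104 + 8658 = 8762)
U + (-87*74 + 50)/h(-184) = 8762 + (-87*74 + 50)/(1/(100 - 184)) = 8762 + (-6438 + 50)/(1/(-84)) = 8762 - 6388/(-1/84) = 8762 - 6388*(-84) = 8762 + 536592 = 545354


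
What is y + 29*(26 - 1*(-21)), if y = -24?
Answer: 1339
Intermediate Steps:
y + 29*(26 - 1*(-21)) = -24 + 29*(26 - 1*(-21)) = -24 + 29*(26 + 21) = -24 + 29*47 = -24 + 1363 = 1339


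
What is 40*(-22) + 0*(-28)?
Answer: -880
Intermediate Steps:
40*(-22) + 0*(-28) = -880 + 0 = -880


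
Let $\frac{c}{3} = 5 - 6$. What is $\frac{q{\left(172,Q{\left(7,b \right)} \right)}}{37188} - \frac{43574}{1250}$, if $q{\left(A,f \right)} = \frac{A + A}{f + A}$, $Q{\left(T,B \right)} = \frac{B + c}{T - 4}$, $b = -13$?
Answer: $- \frac{135035611}{3873750} \approx -34.859$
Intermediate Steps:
$c = -3$ ($c = 3 \left(5 - 6\right) = 3 \left(-1\right) = -3$)
$Q{\left(T,B \right)} = \frac{-3 + B}{-4 + T}$ ($Q{\left(T,B \right)} = \frac{B - 3}{T - 4} = \frac{-3 + B}{-4 + T}$)
$q{\left(A,f \right)} = \frac{2 A}{A + f}$
$\frac{q{\left(172,Q{\left(7,b \right)} \right)}}{37188} - \frac{43574}{1250} = \frac{2 \cdot 172 \frac{1}{172 + \frac{-3 - 13}{-4 + 7}}}{37188} - \frac{43574}{1250} = 2 \cdot 172 \frac{1}{172 + \frac{1}{3} \left(-16\right)} \frac{1}{37188} - \frac{21787}{625} = 2 \cdot 172 \frac{1}{172 - \frac{16}{3}} \cdot \frac{1}{37188} - \frac{21787}{625} = 2 \cdot 172 \frac{1}{\frac{500}{3}} \cdot \frac{1}{37188} - \frac{21787}{625} = 2 \cdot 172 \cdot \frac{3}{500} \cdot \frac{1}{37188} - \frac{21787}{625} = \frac{258}{125} \cdot \frac{1}{37188} - \frac{21787}{625} = \frac{43}{774750} - \frac{21787}{625} = - \frac{135035611}{3873750}$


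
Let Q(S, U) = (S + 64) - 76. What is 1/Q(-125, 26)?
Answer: -1/137 ≈ -0.0072993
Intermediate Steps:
Q(S, U) = -12 + S (Q(S, U) = (64 + S) - 76 = -12 + S)
1/Q(-125, 26) = 1/(-12 - 125) = 1/(-137) = -1/137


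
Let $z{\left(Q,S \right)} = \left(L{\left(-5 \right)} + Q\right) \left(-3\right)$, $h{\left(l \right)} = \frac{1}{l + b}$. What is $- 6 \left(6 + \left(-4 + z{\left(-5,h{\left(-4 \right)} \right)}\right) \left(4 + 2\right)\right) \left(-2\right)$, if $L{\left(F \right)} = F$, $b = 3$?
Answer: $1944$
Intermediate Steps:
$h{\left(l \right)} = \frac{1}{3 + l}$ ($h{\left(l \right)} = \frac{1}{l + 3} = \frac{1}{3 + l}$)
$z{\left(Q,S \right)} = 15 - 3 Q$ ($z{\left(Q,S \right)} = \left(-5 + Q\right) \left(-3\right) = 15 - 3 Q$)
$- 6 \left(6 + \left(-4 + z{\left(-5,h{\left(-4 \right)} \right)}\right) \left(4 + 2\right)\right) \left(-2\right) = - 6 \left(6 + \left(-4 + \left(15 - -15\right)\right) \left(4 + 2\right)\right) \left(-2\right) = - 6 \left(6 + \left(-4 + \left(15 + 15\right)\right) 6\right) \left(-2\right) = - 6 \left(6 + \left(-4 + 30\right) 6\right) \left(-2\right) = - 6 \left(6 + 26 \cdot 6\right) \left(-2\right) = - 6 \left(6 + 156\right) \left(-2\right) = - 6 \cdot 162 \left(-2\right) = \left(-6\right) \left(-324\right) = 1944$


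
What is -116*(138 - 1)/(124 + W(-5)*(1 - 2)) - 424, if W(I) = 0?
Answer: -17117/31 ≈ -552.16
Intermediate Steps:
-116*(138 - 1)/(124 + W(-5)*(1 - 2)) - 424 = -116*(138 - 1)/(124 + 0*(1 - 2)) - 424 = -15892/(124 + 0*(-1)) - 424 = -15892/(124 + 0) - 424 = -15892/124 - 424 = -116*137/124 - 424 = -3973/31 - 424 = -17117/31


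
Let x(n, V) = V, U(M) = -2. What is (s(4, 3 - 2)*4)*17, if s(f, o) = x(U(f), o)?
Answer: 68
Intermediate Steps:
s(f, o) = o
(s(4, 3 - 2)*4)*17 = ((3 - 2)*4)*17 = (1*4)*17 = 4*17 = 68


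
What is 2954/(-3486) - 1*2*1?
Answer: -709/249 ≈ -2.8474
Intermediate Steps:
2954/(-3486) - 1*2*1 = 2954*(-1/3486) - 2*1 = -211/249 - 2 = -709/249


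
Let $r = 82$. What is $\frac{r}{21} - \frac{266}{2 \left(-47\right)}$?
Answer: $\frac{6647}{987} \approx 6.7346$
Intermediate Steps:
$\frac{r}{21} - \frac{266}{2 \left(-47\right)} = \frac{82}{21} - \frac{266}{2 \left(-47\right)} = 82 \cdot \frac{1}{21} - \frac{266}{-94} = \frac{82}{21} - - \frac{133}{47} = \frac{82}{21} + \frac{133}{47} = \frac{6647}{987}$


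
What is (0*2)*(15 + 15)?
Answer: 0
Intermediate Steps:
(0*2)*(15 + 15) = 0*30 = 0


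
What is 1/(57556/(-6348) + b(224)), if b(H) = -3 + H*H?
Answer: 1587/79610162 ≈ 1.9935e-5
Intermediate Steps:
b(H) = -3 + H²
1/(57556/(-6348) + b(224)) = 1/(57556/(-6348) + (-3 + 224²)) = 1/(57556*(-1/6348) + (-3 + 50176)) = 1/(-14389/1587 + 50173) = 1/(79610162/1587) = 1587/79610162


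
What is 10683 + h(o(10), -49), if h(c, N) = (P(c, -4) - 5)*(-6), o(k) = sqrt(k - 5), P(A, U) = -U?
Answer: 10689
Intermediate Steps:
o(k) = sqrt(-5 + k)
h(c, N) = 6 (h(c, N) = (-1*(-4) - 5)*(-6) = (4 - 5)*(-6) = -1*(-6) = 6)
10683 + h(o(10), -49) = 10683 + 6 = 10689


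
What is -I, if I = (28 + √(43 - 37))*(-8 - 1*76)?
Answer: 2352 + 84*√6 ≈ 2557.8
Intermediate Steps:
I = -2352 - 84*√6 (I = (28 + √6)*(-8 - 76) = (28 + √6)*(-84) = -2352 - 84*√6 ≈ -2557.8)
-I = -(-2352 - 84*√6) = 2352 + 84*√6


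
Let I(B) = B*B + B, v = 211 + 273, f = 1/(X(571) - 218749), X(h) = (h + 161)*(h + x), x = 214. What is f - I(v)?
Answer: -83537158539/355871 ≈ -2.3474e+5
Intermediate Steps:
X(h) = (161 + h)*(214 + h) (X(h) = (h + 161)*(h + 214) = (161 + h)*(214 + h))
f = 1/355871 (f = 1/((34454 + 571**2 + 375*571) - 218749) = 1/((34454 + 326041 + 214125) - 218749) = 1/(574620 - 218749) = 1/355871 ≈ 2.8100e-6)
v = 484
I(B) = B + B**2 (I(B) = B**2 + B = B + B**2)
f - I(v) = 1/355871 - 484*(1 + 484) = 1/355871 - 484*485 = 1/355871 - 1*234740 = 1/355871 - 234740 = -83537158539/355871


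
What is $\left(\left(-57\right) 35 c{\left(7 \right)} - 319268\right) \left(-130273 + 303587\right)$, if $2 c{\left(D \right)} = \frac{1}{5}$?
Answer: $-55368190295$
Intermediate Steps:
$c{\left(D \right)} = \frac{1}{10}$ ($c{\left(D \right)} = \frac{1}{2 \cdot 5} = \frac{1}{2} \cdot \frac{1}{5} = \frac{1}{10}$)
$\left(\left(-57\right) 35 c{\left(7 \right)} - 319268\right) \left(-130273 + 303587\right) = \left(\left(-57\right) 35 \cdot \frac{1}{10} - 319268\right) \left(-130273 + 303587\right) = \left(\left(-1995\right) \frac{1}{10} - 319268\right) 173314 = \left(- \frac{399}{2} - 319268\right) 173314 = \left(- \frac{638935}{2}\right) 173314 = -55368190295$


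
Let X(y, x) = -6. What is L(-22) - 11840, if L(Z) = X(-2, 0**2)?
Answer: -11846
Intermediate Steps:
L(Z) = -6
L(-22) - 11840 = -6 - 11840 = -11846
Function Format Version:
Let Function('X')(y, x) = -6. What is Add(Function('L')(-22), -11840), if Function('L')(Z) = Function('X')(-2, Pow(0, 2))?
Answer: -11846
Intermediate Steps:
Function('L')(Z) = -6
Add(Function('L')(-22), -11840) = Add(-6, -11840) = -11846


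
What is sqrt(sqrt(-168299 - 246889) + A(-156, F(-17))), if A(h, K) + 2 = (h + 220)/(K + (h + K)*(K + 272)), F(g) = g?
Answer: sqrt(-243630706 + 730362534*I*sqrt(11533))/11033 ≈ 17.921 + 17.977*I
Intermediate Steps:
A(h, K) = -2 + (220 + h)/(K + (272 + K)*(K + h)) (A(h, K) = -2 + (h + 220)/(K + (h + K)*(K + 272)) = -2 + (220 + h)/(K + (K + h)*(272 + K)) = -2 + (220 + h)/(K + (272 + K)*(K + h)))
sqrt(sqrt(-168299 - 246889) + A(-156, F(-17))) = sqrt(sqrt(-168299 - 246889) + (220 - 546*(-17) - 543*(-156) - 2*(-17)**2 - 2*(-17)*(-156))/((-17)**2 + 272*(-156) + 273*(-17) - 17*(-156))) = sqrt(sqrt(-415188) + (220 + 9282 + 84708 - 2*289 - 5304)/(289 - 42432 - 4641 + 2652)) = sqrt(6*I*sqrt(11533) + (220 + 9282 + 84708 - 578 - 5304)/(-44132)) = sqrt(6*I*sqrt(11533) - 1/44132*88328) = sqrt(6*I*sqrt(11533) - 22082/11033) = sqrt(-22082/11033 + 6*I*sqrt(11533))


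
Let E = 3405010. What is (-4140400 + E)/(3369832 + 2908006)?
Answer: -367695/3138919 ≈ -0.11714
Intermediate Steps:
(-4140400 + E)/(3369832 + 2908006) = (-4140400 + 3405010)/(3369832 + 2908006) = -735390/6277838 = -735390*1/6277838 = -367695/3138919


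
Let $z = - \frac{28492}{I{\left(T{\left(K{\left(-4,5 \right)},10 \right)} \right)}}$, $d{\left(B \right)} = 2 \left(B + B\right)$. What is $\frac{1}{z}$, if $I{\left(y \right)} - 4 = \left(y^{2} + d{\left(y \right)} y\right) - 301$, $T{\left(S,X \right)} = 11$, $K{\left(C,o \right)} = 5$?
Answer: $- \frac{77}{7123} \approx -0.01081$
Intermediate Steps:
$d{\left(B \right)} = 4 B$ ($d{\left(B \right)} = 2 \cdot 2 B = 4 B$)
$I{\left(y \right)} = -297 + 5 y^{2}$ ($I{\left(y \right)} = 4 - \left(301 - y^{2} - 4 y y\right) = 4 + \left(\left(y^{2} + 4 y^{2}\right) - 301\right) = 4 + \left(5 y^{2} - 301\right) = 4 + \left(-301 + 5 y^{2}\right) = -297 + 5 y^{2}$)
$z = - \frac{7123}{77}$ ($z = - \frac{28492}{-297 + 5 \cdot 11^{2}} = - \frac{28492}{-297 + 5 \cdot 121} = - \frac{28492}{-297 + 605} = - \frac{28492}{308} = \left(-28492\right) \frac{1}{308} = - \frac{7123}{77} \approx -92.506$)
$\frac{1}{z} = \frac{1}{- \frac{7123}{77}} = - \frac{77}{7123}$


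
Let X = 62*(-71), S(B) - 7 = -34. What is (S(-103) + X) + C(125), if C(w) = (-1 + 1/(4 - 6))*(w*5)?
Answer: -10733/2 ≈ -5366.5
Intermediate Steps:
S(B) = -27 (S(B) = 7 - 34 = -27)
X = -4402
C(w) = -15*w/2 (C(w) = (-1 + 1/(-2))*(5*w) = (-1 - 1/2)*(5*w) = -15*w/2)
(S(-103) + X) + C(125) = (-27 - 4402) - 15/2*125 = -4429 - 1875/2 = -10733/2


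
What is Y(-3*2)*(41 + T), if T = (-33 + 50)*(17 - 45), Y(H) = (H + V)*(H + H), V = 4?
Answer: -10440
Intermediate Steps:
Y(H) = 2*H*(4 + H) (Y(H) = (H + 4)*(H + H) = (4 + H)*(2*H) = 2*H*(4 + H))
T = -476 (T = 17*(-28) = -476)
Y(-3*2)*(41 + T) = (2*(-3*2)*(4 - 3*2))*(41 - 476) = (2*(-6)*(4 - 6))*(-435) = (2*(-6)*(-2))*(-435) = 24*(-435) = -10440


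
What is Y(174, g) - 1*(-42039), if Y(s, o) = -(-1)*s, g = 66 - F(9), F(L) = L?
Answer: 42213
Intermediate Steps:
g = 57 (g = 66 - 1*9 = 66 - 9 = 57)
Y(s, o) = s
Y(174, g) - 1*(-42039) = 174 - 1*(-42039) = 174 + 42039 = 42213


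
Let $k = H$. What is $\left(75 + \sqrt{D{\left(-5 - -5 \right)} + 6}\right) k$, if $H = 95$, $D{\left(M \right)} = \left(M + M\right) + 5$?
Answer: $7125 + 95 \sqrt{11} \approx 7440.1$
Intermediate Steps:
$D{\left(M \right)} = 5 + 2 M$ ($D{\left(M \right)} = 2 M + 5 = 5 + 2 M$)
$k = 95$
$\left(75 + \sqrt{D{\left(-5 - -5 \right)} + 6}\right) k = \left(75 + \sqrt{\left(5 + 2 \left(-5 - -5\right)\right) + 6}\right) 95 = \left(75 + \sqrt{\left(5 + 2 \left(-5 + 5\right)\right) + 6}\right) 95 = \left(75 + \sqrt{\left(5 + 2 \cdot 0\right) + 6}\right) 95 = \left(75 + \sqrt{\left(5 + 0\right) + 6}\right) 95 = \left(75 + \sqrt{5 + 6}\right) 95 = \left(75 + \sqrt{11}\right) 95 = 7125 + 95 \sqrt{11}$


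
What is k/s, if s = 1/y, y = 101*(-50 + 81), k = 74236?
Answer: 232432916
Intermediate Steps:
y = 3131 (y = 101*31 = 3131)
s = 1/3131 ≈ 0.00031939
k/s = 74236/(1/3131) = 74236*3131 = 232432916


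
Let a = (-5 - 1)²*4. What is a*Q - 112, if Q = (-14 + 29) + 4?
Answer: 2624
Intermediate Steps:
a = 144 (a = (-6)²*4 = 36*4 = 144)
Q = 19 (Q = 15 + 4 = 19)
a*Q - 112 = 144*19 - 112 = 2736 - 112 = 2624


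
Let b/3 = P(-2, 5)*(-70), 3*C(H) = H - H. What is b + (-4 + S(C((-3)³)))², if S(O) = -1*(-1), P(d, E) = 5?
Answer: -1041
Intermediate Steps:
C(H) = 0 (C(H) = (H - H)/3 = (⅓)*0 = 0)
b = -1050 (b = 3*(5*(-70)) = 3*(-350) = -1050)
S(O) = 1
b + (-4 + S(C((-3)³)))² = -1050 + (-4 + 1)² = -1050 + (-3)² = -1050 + 9 = -1041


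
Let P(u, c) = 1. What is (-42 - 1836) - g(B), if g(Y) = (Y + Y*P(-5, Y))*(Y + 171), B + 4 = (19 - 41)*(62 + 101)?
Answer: -24550298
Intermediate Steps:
B = -3590 (B = -4 + (19 - 41)*(62 + 101) = -4 - 22*163 = -4 - 3586 = -3590)
g(Y) = 2*Y*(171 + Y) (g(Y) = (Y + Y*1)*(Y + 171) = (Y + Y)*(171 + Y) = (2*Y)*(171 + Y) = 2*Y*(171 + Y))
(-42 - 1836) - g(B) = (-42 - 1836) - 2*(-3590)*(171 - 3590) = -1878 - 2*(-3590)*(-3419) = -1878 - 1*24548420 = -1878 - 24548420 = -24550298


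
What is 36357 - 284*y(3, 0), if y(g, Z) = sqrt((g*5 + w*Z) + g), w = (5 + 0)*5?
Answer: 36357 - 852*sqrt(2) ≈ 35152.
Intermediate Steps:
w = 25 (w = 5*5 = 25)
y(g, Z) = sqrt(6*g + 25*Z) (y(g, Z) = sqrt((g*5 + 25*Z) + g) = sqrt((5*g + 25*Z) + g) = sqrt(6*g + 25*Z))
36357 - 284*y(3, 0) = 36357 - 284*sqrt(6*3 + 25*0) = 36357 - 284*sqrt(18 + 0) = 36357 - 284*sqrt(18) = 36357 - 284*3*sqrt(2) = 36357 - 852*sqrt(2)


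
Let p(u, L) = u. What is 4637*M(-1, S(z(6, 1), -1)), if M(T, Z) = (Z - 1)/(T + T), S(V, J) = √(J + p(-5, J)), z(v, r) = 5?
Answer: 4637/2 - 4637*I*√6/2 ≈ 2318.5 - 5679.1*I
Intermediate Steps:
S(V, J) = √(-5 + J) (S(V, J) = √(J - 5) = √(-5 + J))
M(T, Z) = (-1 + Z)/(2*T) (M(T, Z) = (-1 + Z)/((2*T)) = (-1 + Z)*(1/(2*T)) = (-1 + Z)/(2*T))
4637*M(-1, S(z(6, 1), -1)) = 4637*((½)*(-1 + √(-5 - 1))/(-1)) = 4637*((½)*(-1)*(-1 + √(-6))) = 4637*((½)*(-1)*(-1 + I*√6)) = 4637*(½ - I*√6/2) = 4637/2 - 4637*I*√6/2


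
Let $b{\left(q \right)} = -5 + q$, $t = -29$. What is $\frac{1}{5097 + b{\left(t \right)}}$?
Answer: $\frac{1}{5063} \approx 0.00019751$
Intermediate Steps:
$\frac{1}{5097 + b{\left(t \right)}} = \frac{1}{5097 - 34} = \frac{1}{5063}$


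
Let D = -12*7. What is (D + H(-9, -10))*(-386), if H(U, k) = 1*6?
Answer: 30108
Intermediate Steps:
D = -84
H(U, k) = 6
(D + H(-9, -10))*(-386) = (-84 + 6)*(-386) = -78*(-386) = 30108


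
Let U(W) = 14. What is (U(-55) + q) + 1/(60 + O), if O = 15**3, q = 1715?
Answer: 5939116/3435 ≈ 1729.0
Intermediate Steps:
O = 3375
(U(-55) + q) + 1/(60 + O) = (14 + 1715) + 1/(60 + 3375) = 1729 + 1/3435 = 5939116/3435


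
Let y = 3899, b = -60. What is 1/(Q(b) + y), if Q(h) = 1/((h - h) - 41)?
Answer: 41/159858 ≈ 0.00025648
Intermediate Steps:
Q(h) = -1/41 (Q(h) = 1/(0 - 41) = 1/(-41) = -1/41)
1/(Q(b) + y) = 1/(-1/41 + 3899) = 1/(159858/41) = 41/159858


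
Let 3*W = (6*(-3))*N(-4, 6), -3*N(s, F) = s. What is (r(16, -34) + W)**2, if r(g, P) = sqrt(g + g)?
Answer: 96 - 64*sqrt(2) ≈ 5.4903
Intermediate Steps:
N(s, F) = -s/3
r(g, P) = sqrt(2)*sqrt(g) (r(g, P) = sqrt(2*g) = sqrt(2)*sqrt(g))
W = -8 (W = ((6*(-3))*(-1/3*(-4)))/3 = (-18*4/3)/3 = (1/3)*(-24) = -8)
(r(16, -34) + W)**2 = (sqrt(2)*sqrt(16) - 8)**2 = (sqrt(2)*4 - 8)**2 = (4*sqrt(2) - 8)**2 = (-8 + 4*sqrt(2))**2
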